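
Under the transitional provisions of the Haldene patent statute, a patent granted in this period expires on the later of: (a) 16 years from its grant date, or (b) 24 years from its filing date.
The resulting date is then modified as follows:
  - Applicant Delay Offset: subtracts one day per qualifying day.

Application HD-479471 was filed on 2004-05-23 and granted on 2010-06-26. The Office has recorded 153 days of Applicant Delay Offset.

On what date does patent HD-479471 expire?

(a) grant + 16 years → 26 June 2026.
(b) filing + 24 years → 23 May 2028.
Later of the two: 23 May 2028.
Applicant Delay Offset: −153 days → 22 December 2027.

2027-12-22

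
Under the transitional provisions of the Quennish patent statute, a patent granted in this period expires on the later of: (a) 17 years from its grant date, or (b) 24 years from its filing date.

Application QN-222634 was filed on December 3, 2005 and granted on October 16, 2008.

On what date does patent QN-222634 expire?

(a) grant + 17 years → 16 October 2025.
(b) filing + 24 years → 3 December 2029.
Later of the two: 3 December 2029.

2029-12-03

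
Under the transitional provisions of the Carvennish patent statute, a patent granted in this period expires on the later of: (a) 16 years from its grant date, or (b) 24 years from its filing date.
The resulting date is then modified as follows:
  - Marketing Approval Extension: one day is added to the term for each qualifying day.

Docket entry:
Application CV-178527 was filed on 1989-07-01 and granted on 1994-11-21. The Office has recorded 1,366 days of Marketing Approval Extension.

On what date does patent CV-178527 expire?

March 28, 2017

(a) grant + 16 years → 21 November 2010.
(b) filing + 24 years → 1 July 2013.
Later of the two: 1 July 2013.
Marketing Approval Extension: +1366 days → 28 March 2017.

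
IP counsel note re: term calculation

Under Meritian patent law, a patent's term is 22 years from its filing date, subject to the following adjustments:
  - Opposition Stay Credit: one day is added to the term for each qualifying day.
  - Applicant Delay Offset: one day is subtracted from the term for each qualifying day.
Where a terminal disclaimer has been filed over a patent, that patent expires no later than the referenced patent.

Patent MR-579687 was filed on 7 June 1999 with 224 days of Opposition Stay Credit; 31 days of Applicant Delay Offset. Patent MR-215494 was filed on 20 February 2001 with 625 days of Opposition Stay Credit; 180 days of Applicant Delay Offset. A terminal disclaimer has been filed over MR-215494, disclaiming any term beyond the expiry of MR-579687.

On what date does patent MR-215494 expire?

December 17, 2021

Natural term of MR-215494:
  Base: filing + 22 years → 20 February 2023.
  Opposition Stay Credit: +625 days → 6 November 2024.
  Applicant Delay Offset: −180 days → 10 May 2024.
Expiry of referenced patent MR-579687:
  Base: filing + 22 years → 7 June 2021.
  Opposition Stay Credit: +224 days → 17 January 2022.
  Applicant Delay Offset: −31 days → 17 December 2021.
Terminal disclaimer: MR-215494 expires on the earlier of 10 May 2024 and 17 December 2021.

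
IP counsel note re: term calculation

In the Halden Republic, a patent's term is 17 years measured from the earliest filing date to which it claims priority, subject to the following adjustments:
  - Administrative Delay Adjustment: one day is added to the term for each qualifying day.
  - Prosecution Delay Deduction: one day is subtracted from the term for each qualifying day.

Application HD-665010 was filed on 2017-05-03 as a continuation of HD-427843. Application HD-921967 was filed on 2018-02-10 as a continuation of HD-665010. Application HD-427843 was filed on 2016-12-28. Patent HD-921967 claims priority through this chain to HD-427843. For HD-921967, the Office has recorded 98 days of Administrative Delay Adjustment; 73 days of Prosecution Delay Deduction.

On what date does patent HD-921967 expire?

Earliest priority filing: 28 December 2016.
Base term: 28 December 2016 + 17 years → 28 December 2033.
Administrative Delay Adjustment: +98 days → 5 April 2034.
Prosecution Delay Deduction: −73 days → 22 January 2034.

2034-01-22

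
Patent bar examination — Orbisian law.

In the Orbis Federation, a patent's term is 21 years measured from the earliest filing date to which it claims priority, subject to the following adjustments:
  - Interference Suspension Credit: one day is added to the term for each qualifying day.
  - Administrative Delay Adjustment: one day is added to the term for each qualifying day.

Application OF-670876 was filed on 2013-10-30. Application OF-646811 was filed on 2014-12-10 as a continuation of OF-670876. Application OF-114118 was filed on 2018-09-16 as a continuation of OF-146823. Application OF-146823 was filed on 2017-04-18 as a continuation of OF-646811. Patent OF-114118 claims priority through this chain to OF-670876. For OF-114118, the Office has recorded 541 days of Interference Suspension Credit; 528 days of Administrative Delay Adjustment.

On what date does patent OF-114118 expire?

Earliest priority filing: 30 October 2013.
Base term: 30 October 2013 + 21 years → 30 October 2034.
Interference Suspension Credit: +541 days → 23 April 2036.
Administrative Delay Adjustment: +528 days → 3 October 2037.

October 3, 2037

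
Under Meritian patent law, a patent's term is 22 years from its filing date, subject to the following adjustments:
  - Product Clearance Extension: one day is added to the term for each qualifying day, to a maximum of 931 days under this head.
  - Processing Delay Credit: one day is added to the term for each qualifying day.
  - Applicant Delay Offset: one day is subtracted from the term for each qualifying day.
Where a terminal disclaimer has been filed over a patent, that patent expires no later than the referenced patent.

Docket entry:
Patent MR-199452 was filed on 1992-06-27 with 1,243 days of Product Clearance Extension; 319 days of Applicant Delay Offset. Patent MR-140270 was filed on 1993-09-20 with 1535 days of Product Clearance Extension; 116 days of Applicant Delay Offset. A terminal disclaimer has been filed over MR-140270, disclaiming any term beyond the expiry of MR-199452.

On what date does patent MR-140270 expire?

February 29, 2016

Natural term of MR-140270:
  Base: filing + 22 years → 20 September 2015.
  Product Clearance Extension: 1535 days claimed exceeds the 931-day cap, so +931 days → 8 April 2018.
  Applicant Delay Offset: −116 days → 13 December 2017.
Expiry of referenced patent MR-199452:
  Base: filing + 22 years → 27 June 2014.
  Product Clearance Extension: 1243 days claimed exceeds the 931-day cap, so +931 days → 13 January 2017.
  Applicant Delay Offset: −319 days → 29 February 2016.
Terminal disclaimer: MR-140270 expires on the earlier of 13 December 2017 and 29 February 2016.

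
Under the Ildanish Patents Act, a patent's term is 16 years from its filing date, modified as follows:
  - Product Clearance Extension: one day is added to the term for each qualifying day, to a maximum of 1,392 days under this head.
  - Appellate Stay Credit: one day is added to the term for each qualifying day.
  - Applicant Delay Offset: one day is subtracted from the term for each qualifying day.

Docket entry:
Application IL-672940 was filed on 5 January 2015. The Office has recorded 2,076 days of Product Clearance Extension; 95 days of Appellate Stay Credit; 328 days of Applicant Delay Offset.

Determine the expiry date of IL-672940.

Base term: filing date + 16 years → 5 January 2031.
Product Clearance Extension: 2076 days claimed exceeds the 1392-day cap, so +1392 days → 28 October 2034.
Appellate Stay Credit: +95 days → 31 January 2035.
Applicant Delay Offset: −328 days → 9 March 2034.

March 9, 2034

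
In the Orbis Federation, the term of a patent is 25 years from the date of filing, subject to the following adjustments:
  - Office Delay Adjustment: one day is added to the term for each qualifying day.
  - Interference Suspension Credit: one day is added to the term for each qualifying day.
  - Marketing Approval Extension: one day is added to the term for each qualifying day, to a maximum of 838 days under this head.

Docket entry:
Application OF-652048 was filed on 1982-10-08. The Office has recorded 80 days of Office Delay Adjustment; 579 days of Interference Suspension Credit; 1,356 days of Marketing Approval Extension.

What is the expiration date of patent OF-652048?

2011-11-13

Base term: filing date + 25 years → 8 October 2007.
Office Delay Adjustment: +80 days → 27 December 2007.
Interference Suspension Credit: +579 days → 28 July 2009.
Marketing Approval Extension: 1356 days claimed exceeds the 838-day cap, so +838 days → 13 November 2011.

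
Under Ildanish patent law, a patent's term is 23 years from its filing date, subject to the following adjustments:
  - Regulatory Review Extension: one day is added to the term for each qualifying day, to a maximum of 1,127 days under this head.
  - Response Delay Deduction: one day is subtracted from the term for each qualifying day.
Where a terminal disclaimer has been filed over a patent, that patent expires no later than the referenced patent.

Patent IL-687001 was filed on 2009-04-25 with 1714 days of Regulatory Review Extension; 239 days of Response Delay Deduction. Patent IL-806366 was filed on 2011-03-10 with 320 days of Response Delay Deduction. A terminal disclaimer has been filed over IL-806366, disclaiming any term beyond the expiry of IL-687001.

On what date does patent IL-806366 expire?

2033-04-24

Natural term of IL-806366:
  Base: filing + 23 years → 10 March 2034.
  Response Delay Deduction: −320 days → 24 April 2033.
Expiry of referenced patent IL-687001:
  Base: filing + 23 years → 25 April 2032.
  Regulatory Review Extension: 1714 days claimed exceeds the 1127-day cap, so +1127 days → 27 May 2035.
  Response Delay Deduction: −239 days → 30 September 2034.
Terminal disclaimer: IL-806366 expires on the earlier of 24 April 2033 and 30 September 2034.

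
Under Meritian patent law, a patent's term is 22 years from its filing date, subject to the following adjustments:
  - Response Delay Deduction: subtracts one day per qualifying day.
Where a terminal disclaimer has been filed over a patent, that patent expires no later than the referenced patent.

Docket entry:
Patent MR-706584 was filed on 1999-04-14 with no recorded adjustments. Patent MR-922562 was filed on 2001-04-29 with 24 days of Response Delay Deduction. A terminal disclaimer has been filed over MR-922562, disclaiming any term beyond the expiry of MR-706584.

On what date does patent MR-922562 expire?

Natural term of MR-922562:
  Base: filing + 22 years → 29 April 2023.
  Response Delay Deduction: −24 days → 5 April 2023.
Expiry of referenced patent MR-706584:
  Base: filing + 22 years → 14 April 2021.
Terminal disclaimer: MR-922562 expires on the earlier of 5 April 2023 and 14 April 2021.

2021-04-14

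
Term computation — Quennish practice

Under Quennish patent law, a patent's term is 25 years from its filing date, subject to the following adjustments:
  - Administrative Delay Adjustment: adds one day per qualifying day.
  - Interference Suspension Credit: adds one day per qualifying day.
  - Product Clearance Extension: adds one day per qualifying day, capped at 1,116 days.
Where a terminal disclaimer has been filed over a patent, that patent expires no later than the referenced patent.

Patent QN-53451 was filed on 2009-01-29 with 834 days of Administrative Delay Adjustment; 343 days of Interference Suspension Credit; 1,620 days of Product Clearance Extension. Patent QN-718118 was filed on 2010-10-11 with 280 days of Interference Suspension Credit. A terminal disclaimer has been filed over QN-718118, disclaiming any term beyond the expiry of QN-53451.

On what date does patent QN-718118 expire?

Natural term of QN-718118:
  Base: filing + 25 years → 11 October 2035.
  Interference Suspension Credit: +280 days → 17 July 2036.
Expiry of referenced patent QN-53451:
  Base: filing + 25 years → 29 January 2034.
  Administrative Delay Adjustment: +834 days → 12 May 2036.
  Interference Suspension Credit: +343 days → 20 April 2037.
  Product Clearance Extension: 1620 days claimed exceeds the 1116-day cap, so +1116 days → 10 May 2040.
Terminal disclaimer: QN-718118 expires on the earlier of 17 July 2036 and 10 May 2040.

2036-07-17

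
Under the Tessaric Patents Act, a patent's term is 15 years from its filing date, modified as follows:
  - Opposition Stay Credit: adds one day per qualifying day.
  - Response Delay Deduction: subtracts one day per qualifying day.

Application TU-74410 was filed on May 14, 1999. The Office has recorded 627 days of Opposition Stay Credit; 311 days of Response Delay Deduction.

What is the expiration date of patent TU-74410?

March 26, 2015

Base term: filing date + 15 years → 14 May 2014.
Opposition Stay Credit: +627 days → 31 January 2016.
Response Delay Deduction: −311 days → 26 March 2015.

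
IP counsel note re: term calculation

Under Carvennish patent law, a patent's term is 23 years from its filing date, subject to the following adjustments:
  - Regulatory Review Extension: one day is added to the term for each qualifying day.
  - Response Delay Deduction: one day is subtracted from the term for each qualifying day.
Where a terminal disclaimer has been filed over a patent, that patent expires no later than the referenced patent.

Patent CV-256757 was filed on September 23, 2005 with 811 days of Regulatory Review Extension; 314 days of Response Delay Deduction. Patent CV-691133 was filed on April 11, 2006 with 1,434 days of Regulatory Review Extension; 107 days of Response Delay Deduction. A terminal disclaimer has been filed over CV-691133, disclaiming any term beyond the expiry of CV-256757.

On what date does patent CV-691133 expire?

Natural term of CV-691133:
  Base: filing + 23 years → 11 April 2029.
  Regulatory Review Extension: +1434 days → 15 March 2033.
  Response Delay Deduction: −107 days → 28 November 2032.
Expiry of referenced patent CV-256757:
  Base: filing + 23 years → 23 September 2028.
  Regulatory Review Extension: +811 days → 13 December 2030.
  Response Delay Deduction: −314 days → 2 February 2030.
Terminal disclaimer: CV-691133 expires on the earlier of 28 November 2032 and 2 February 2030.

February 2, 2030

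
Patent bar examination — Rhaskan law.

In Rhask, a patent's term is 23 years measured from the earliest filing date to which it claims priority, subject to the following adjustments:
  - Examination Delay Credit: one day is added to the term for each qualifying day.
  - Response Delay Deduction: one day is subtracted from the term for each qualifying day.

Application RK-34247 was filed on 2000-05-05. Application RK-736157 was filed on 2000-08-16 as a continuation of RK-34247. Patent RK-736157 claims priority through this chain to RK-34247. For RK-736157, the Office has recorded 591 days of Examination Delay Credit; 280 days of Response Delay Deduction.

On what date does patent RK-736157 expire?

2024-03-11

Earliest priority filing: 5 May 2000.
Base term: 5 May 2000 + 23 years → 5 May 2023.
Examination Delay Credit: +591 days → 16 December 2024.
Response Delay Deduction: −280 days → 11 March 2024.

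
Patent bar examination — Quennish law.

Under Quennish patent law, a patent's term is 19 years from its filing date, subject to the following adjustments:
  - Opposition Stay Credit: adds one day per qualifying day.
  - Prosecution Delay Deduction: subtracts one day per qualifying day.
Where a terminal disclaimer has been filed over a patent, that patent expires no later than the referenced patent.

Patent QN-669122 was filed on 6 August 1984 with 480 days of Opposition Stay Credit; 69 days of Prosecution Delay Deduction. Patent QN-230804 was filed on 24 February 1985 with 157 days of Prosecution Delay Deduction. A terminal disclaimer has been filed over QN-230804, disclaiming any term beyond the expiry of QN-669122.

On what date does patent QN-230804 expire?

September 20, 2003

Natural term of QN-230804:
  Base: filing + 19 years → 24 February 2004.
  Prosecution Delay Deduction: −157 days → 20 September 2003.
Expiry of referenced patent QN-669122:
  Base: filing + 19 years → 6 August 2003.
  Opposition Stay Credit: +480 days → 28 November 2004.
  Prosecution Delay Deduction: −69 days → 20 September 2004.
Terminal disclaimer: QN-230804 expires on the earlier of 20 September 2003 and 20 September 2004.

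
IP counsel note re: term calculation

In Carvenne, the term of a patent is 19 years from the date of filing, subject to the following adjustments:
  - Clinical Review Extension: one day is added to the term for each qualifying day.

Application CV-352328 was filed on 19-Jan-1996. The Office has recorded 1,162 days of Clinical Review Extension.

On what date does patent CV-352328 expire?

March 26, 2018

Base term: filing date + 19 years → 19 January 2015.
Clinical Review Extension: +1162 days → 26 March 2018.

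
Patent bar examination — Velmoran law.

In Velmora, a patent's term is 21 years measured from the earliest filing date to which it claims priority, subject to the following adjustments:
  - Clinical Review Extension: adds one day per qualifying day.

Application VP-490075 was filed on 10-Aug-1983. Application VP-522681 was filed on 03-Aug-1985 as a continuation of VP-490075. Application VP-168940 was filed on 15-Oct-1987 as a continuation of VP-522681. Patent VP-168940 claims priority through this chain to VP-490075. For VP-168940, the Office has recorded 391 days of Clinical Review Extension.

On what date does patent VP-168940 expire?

Earliest priority filing: 10 August 1983.
Base term: 10 August 1983 + 21 years → 10 August 2004.
Clinical Review Extension: +391 days → 5 September 2005.

2005-09-05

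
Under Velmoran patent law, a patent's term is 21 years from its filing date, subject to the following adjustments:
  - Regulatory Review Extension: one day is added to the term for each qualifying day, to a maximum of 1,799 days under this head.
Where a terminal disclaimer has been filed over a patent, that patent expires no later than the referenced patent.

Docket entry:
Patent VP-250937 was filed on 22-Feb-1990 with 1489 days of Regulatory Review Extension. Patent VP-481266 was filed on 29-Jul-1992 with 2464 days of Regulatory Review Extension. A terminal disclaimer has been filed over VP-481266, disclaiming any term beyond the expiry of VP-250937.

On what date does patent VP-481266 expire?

Natural term of VP-481266:
  Base: filing + 21 years → 29 July 2013.
  Regulatory Review Extension: 2464 days claimed exceeds the 1799-day cap, so +1799 days → 2 July 2018.
Expiry of referenced patent VP-250937:
  Base: filing + 21 years → 22 February 2011.
  Regulatory Review Extension: 1489 days (within the 1799-day cap) → +1489 days → 22 March 2015.
Terminal disclaimer: VP-481266 expires on the earlier of 2 July 2018 and 22 March 2015.

2015-03-22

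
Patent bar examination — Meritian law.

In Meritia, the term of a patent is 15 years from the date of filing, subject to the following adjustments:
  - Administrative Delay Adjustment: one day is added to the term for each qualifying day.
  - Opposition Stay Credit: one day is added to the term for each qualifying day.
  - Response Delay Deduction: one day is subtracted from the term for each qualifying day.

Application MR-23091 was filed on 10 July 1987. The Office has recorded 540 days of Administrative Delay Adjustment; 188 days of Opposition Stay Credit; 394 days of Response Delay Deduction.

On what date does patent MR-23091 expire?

Base term: filing date + 15 years → 10 July 2002.
Administrative Delay Adjustment: +540 days → 1 January 2004.
Opposition Stay Credit: +188 days → 7 July 2004.
Response Delay Deduction: −394 days → 9 June 2003.

2003-06-09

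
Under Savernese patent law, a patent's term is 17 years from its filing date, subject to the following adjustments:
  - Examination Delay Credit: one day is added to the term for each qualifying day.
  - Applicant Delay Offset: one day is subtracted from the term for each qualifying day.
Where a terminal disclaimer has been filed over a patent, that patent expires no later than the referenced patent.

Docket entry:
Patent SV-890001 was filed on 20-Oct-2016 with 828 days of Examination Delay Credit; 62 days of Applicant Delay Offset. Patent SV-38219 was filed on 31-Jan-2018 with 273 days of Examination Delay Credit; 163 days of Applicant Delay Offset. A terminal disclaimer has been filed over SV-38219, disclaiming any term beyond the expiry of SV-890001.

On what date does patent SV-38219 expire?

May 21, 2035

Natural term of SV-38219:
  Base: filing + 17 years → 31 January 2035.
  Examination Delay Credit: +273 days → 31 October 2035.
  Applicant Delay Offset: −163 days → 21 May 2035.
Expiry of referenced patent SV-890001:
  Base: filing + 17 years → 20 October 2033.
  Examination Delay Credit: +828 days → 26 January 2036.
  Applicant Delay Offset: −62 days → 25 November 2035.
Terminal disclaimer: SV-38219 expires on the earlier of 21 May 2035 and 25 November 2035.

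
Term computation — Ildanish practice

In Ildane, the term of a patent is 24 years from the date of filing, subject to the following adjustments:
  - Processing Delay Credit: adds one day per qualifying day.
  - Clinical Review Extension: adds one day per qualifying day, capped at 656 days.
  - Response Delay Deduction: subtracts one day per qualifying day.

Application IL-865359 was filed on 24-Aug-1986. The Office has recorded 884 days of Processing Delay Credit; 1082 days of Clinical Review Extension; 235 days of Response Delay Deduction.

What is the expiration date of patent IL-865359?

2014-03-21

Base term: filing date + 24 years → 24 August 2010.
Processing Delay Credit: +884 days → 24 January 2013.
Clinical Review Extension: 1082 days claimed exceeds the 656-day cap, so +656 days → 11 November 2014.
Response Delay Deduction: −235 days → 21 March 2014.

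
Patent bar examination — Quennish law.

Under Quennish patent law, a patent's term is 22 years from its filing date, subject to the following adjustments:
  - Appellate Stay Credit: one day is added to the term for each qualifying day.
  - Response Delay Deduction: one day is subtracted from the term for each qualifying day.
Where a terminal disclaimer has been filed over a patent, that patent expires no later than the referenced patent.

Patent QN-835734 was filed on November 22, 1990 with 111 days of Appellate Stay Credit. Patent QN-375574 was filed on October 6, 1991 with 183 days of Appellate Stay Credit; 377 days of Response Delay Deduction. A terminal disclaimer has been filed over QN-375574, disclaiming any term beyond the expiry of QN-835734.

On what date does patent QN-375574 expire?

Natural term of QN-375574:
  Base: filing + 22 years → 6 October 2013.
  Appellate Stay Credit: +183 days → 7 April 2014.
  Response Delay Deduction: −377 days → 26 March 2013.
Expiry of referenced patent QN-835734:
  Base: filing + 22 years → 22 November 2012.
  Appellate Stay Credit: +111 days → 13 March 2013.
Terminal disclaimer: QN-375574 expires on the earlier of 26 March 2013 and 13 March 2013.

2013-03-13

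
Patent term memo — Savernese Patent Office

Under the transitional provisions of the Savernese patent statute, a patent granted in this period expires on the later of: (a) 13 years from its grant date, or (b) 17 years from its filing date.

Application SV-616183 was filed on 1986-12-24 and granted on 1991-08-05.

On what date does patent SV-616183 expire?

(a) grant + 13 years → 5 August 2004.
(b) filing + 17 years → 24 December 2003.
Later of the two: 5 August 2004.

2004-08-05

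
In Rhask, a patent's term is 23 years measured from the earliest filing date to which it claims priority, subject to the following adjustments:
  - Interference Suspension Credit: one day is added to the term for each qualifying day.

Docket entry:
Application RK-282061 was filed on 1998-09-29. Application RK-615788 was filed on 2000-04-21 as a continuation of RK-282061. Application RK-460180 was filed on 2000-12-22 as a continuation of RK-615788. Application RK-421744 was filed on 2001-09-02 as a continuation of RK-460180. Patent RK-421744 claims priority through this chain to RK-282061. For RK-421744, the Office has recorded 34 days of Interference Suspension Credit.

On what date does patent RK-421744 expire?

2021-11-02

Earliest priority filing: 29 September 1998.
Base term: 29 September 1998 + 23 years → 29 September 2021.
Interference Suspension Credit: +34 days → 2 November 2021.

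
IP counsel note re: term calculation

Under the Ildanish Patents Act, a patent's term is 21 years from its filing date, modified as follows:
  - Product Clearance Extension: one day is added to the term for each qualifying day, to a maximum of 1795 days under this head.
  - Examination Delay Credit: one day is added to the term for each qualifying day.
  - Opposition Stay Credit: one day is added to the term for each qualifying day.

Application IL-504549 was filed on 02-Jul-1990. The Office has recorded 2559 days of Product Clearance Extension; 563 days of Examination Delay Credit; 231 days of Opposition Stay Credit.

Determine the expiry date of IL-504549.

August 3, 2018

Base term: filing date + 21 years → 2 July 2011.
Product Clearance Extension: 2559 days claimed exceeds the 1795-day cap, so +1795 days → 31 May 2016.
Examination Delay Credit: +563 days → 15 December 2017.
Opposition Stay Credit: +231 days → 3 August 2018.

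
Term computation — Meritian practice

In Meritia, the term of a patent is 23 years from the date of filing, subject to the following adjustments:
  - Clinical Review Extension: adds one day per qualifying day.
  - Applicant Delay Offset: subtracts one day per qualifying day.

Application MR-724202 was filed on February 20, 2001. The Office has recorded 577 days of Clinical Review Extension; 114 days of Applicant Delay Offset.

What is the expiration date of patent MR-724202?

2025-05-28

Base term: filing date + 23 years → 20 February 2024.
Clinical Review Extension: +577 days → 19 September 2025.
Applicant Delay Offset: −114 days → 28 May 2025.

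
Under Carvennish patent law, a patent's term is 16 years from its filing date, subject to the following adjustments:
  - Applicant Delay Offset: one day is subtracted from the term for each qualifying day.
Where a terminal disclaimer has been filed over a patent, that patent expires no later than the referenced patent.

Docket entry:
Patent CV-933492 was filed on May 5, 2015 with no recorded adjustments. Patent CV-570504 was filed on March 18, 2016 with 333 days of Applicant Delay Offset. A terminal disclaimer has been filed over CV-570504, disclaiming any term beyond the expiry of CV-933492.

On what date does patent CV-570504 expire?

April 20, 2031

Natural term of CV-570504:
  Base: filing + 16 years → 18 March 2032.
  Applicant Delay Offset: −333 days → 20 April 2031.
Expiry of referenced patent CV-933492:
  Base: filing + 16 years → 5 May 2031.
Terminal disclaimer: CV-570504 expires on the earlier of 20 April 2031 and 5 May 2031.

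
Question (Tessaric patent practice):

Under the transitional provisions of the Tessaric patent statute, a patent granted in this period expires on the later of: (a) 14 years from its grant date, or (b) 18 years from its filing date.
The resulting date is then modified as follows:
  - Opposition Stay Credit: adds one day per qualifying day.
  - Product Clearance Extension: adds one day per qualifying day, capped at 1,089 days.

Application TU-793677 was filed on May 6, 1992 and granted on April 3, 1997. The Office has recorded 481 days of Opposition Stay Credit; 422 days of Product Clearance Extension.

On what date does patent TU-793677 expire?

(a) grant + 14 years → 3 April 2011.
(b) filing + 18 years → 6 May 2010.
Later of the two: 3 April 2011.
Opposition Stay Credit: +481 days → 27 July 2012.
Product Clearance Extension: 422 days (within the 1089-day cap) → +422 days → 22 September 2013.

September 22, 2013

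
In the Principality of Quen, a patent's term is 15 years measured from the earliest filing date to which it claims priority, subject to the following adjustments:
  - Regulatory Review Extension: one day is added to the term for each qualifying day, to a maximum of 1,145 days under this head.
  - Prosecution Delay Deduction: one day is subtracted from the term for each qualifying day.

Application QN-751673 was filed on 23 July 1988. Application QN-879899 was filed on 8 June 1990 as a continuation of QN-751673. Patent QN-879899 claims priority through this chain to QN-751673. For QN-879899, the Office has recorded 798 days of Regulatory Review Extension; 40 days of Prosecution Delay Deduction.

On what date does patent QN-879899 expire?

Earliest priority filing: 23 July 1988.
Base term: 23 July 1988 + 15 years → 23 July 2003.
Regulatory Review Extension: 798 days (within the 1145-day cap) → +798 days → 28 September 2005.
Prosecution Delay Deduction: −40 days → 19 August 2005.

2005-08-19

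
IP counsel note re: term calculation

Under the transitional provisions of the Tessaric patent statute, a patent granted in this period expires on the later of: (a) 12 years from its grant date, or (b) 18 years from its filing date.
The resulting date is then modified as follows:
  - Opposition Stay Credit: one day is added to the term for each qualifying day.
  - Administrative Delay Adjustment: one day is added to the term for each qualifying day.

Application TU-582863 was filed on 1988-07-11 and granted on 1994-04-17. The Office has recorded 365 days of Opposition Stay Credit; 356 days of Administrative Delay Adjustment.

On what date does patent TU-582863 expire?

(a) grant + 12 years → 17 April 2006.
(b) filing + 18 years → 11 July 2006.
Later of the two: 11 July 2006.
Opposition Stay Credit: +365 days → 11 July 2007.
Administrative Delay Adjustment: +356 days → 1 July 2008.

July 1, 2008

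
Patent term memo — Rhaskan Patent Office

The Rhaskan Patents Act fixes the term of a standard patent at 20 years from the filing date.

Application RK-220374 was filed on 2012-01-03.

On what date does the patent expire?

Filing date + 20 years → 3 January 2032.

January 3, 2032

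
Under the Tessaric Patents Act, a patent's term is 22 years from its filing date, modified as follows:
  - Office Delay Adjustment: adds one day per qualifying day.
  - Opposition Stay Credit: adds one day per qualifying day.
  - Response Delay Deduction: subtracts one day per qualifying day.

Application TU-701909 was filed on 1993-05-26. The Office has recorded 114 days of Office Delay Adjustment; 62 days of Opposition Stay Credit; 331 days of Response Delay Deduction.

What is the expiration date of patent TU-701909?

Base term: filing date + 22 years → 26 May 2015.
Office Delay Adjustment: +114 days → 17 September 2015.
Opposition Stay Credit: +62 days → 18 November 2015.
Response Delay Deduction: −331 days → 22 December 2014.

December 22, 2014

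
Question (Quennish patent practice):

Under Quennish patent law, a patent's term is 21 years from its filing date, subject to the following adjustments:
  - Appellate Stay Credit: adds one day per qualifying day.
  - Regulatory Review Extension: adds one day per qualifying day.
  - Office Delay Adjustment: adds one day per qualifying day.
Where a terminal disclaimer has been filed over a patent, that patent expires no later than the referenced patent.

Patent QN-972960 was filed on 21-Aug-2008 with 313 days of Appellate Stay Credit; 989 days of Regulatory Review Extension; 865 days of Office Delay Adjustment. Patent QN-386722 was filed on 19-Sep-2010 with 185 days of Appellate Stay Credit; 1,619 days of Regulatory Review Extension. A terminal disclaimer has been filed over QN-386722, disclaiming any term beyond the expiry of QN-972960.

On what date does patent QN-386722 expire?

2035-07-28

Natural term of QN-386722:
  Base: filing + 21 years → 19 September 2031.
  Appellate Stay Credit: +185 days → 22 March 2032.
  Regulatory Review Extension: +1619 days → 27 August 2036.
Expiry of referenced patent QN-972960:
  Base: filing + 21 years → 21 August 2029.
  Appellate Stay Credit: +313 days → 30 June 2030.
  Regulatory Review Extension: +989 days → 15 March 2033.
  Office Delay Adjustment: +865 days → 28 July 2035.
Terminal disclaimer: QN-386722 expires on the earlier of 27 August 2036 and 28 July 2035.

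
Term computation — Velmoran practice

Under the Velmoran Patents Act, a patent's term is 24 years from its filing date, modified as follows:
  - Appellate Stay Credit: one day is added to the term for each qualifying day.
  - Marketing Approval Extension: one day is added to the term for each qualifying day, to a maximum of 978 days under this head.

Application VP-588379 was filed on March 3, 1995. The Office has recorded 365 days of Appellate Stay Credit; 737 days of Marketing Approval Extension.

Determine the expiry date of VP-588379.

Base term: filing date + 24 years → 3 March 2019.
Appellate Stay Credit: +365 days → 2 March 2020.
Marketing Approval Extension: 737 days (within the 978-day cap) → +737 days → 9 March 2022.

2022-03-09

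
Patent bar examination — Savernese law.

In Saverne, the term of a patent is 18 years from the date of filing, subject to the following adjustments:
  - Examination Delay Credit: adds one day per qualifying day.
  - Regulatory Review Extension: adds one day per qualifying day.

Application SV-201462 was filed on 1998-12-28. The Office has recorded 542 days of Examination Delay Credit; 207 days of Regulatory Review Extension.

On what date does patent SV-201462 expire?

2019-01-16

Base term: filing date + 18 years → 28 December 2016.
Examination Delay Credit: +542 days → 23 June 2018.
Regulatory Review Extension: +207 days → 16 January 2019.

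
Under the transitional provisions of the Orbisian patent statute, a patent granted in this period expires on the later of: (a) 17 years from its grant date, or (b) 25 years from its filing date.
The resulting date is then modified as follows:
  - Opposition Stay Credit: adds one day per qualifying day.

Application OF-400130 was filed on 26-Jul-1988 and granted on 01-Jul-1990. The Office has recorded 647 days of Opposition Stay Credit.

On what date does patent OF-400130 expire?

2015-05-04

(a) grant + 17 years → 1 July 2007.
(b) filing + 25 years → 26 July 2013.
Later of the two: 26 July 2013.
Opposition Stay Credit: +647 days → 4 May 2015.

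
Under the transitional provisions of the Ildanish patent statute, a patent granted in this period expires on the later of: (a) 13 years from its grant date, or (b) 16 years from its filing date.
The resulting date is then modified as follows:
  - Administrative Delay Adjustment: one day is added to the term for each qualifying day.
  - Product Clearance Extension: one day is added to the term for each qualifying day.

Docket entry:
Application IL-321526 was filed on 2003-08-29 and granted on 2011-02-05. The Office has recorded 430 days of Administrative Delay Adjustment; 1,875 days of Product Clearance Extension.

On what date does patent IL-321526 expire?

(a) grant + 13 years → 5 February 2024.
(b) filing + 16 years → 29 August 2019.
Later of the two: 5 February 2024.
Administrative Delay Adjustment: +430 days → 10 April 2025.
Product Clearance Extension: +1875 days → 29 May 2030.

2030-05-29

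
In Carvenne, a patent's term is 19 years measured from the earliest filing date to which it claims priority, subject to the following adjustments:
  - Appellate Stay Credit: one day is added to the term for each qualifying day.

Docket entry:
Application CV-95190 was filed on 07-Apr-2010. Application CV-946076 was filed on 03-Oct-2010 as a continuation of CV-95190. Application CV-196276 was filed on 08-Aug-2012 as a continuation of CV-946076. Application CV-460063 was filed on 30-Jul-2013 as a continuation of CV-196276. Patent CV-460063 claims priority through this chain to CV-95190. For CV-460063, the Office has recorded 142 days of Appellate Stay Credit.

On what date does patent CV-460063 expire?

Earliest priority filing: 7 April 2010.
Base term: 7 April 2010 + 19 years → 7 April 2029.
Appellate Stay Credit: +142 days → 27 August 2029.

August 27, 2029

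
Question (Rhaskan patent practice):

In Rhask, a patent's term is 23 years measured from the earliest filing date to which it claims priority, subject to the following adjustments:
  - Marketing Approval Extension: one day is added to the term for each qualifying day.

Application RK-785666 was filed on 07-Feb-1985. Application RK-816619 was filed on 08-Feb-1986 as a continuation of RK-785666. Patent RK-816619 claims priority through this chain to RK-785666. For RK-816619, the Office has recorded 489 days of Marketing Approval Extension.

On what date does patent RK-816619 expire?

2009-06-10

Earliest priority filing: 7 February 1985.
Base term: 7 February 1985 + 23 years → 7 February 2008.
Marketing Approval Extension: +489 days → 10 June 2009.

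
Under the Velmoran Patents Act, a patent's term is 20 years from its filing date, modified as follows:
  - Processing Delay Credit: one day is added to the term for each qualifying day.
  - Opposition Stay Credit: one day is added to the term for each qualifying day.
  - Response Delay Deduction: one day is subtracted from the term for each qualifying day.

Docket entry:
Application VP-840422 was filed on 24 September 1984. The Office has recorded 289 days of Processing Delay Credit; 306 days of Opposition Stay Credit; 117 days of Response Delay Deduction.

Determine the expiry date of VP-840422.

January 15, 2006

Base term: filing date + 20 years → 24 September 2004.
Processing Delay Credit: +289 days → 10 July 2005.
Opposition Stay Credit: +306 days → 12 May 2006.
Response Delay Deduction: −117 days → 15 January 2006.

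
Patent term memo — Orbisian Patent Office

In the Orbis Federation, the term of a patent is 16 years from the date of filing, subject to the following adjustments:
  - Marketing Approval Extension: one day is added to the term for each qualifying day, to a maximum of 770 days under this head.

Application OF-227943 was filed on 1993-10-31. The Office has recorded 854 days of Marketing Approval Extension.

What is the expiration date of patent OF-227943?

Base term: filing date + 16 years → 31 October 2009.
Marketing Approval Extension: 854 days claimed exceeds the 770-day cap, so +770 days → 10 December 2011.

December 10, 2011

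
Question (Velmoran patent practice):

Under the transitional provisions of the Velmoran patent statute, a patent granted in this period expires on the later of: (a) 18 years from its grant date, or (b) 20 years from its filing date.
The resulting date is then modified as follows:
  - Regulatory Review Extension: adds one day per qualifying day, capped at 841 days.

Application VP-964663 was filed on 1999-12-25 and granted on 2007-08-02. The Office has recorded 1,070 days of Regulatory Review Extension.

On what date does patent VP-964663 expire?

November 21, 2027

(a) grant + 18 years → 2 August 2025.
(b) filing + 20 years → 25 December 2019.
Later of the two: 2 August 2025.
Regulatory Review Extension: 1070 days claimed exceeds the 841-day cap, so +841 days → 21 November 2027.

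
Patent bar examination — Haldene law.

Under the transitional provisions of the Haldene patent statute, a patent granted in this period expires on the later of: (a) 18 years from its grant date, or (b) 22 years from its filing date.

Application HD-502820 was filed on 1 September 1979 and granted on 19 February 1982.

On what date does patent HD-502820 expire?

(a) grant + 18 years → 19 February 2000.
(b) filing + 22 years → 1 September 2001.
Later of the two: 1 September 2001.

2001-09-01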